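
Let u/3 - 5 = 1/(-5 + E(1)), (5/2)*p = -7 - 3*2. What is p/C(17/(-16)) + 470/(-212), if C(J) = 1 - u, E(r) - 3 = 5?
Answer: -14869/7950 ≈ -1.8703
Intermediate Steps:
E(r) = 8 (E(r) = 3 + 5 = 8)
p = -26/5 (p = 2*(-7 - 3*2)/5 = 2*(-7 - 6)/5 = (2/5)*(-13) = -26/5 ≈ -5.2000)
u = 16 (u = 15 + 3/(-5 + 8) = 15 + 3/3 = 15 + 3*(1/3) = 15 + 1 = 16)
C(J) = -15 (C(J) = 1 - 1*16 = 1 - 16 = -15)
p/C(17/(-16)) + 470/(-212) = -26/5/(-15) + 470/(-212) = -26/5*(-1/15) + 470*(-1/212) = 26/75 - 235/106 = -14869/7950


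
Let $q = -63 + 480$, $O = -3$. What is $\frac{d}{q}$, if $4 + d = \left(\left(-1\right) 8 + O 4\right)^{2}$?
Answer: $\frac{132}{139} \approx 0.94964$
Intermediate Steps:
$q = 417$
$d = 396$ ($d = -4 + \left(\left(-1\right) 8 - 12\right)^{2} = -4 + \left(-8 - 12\right)^{2} = -4 + \left(-20\right)^{2} = -4 + 400 = 396$)
$\frac{d}{q} = \frac{396}{417} = 396 \cdot \frac{1}{417} = \frac{132}{139}$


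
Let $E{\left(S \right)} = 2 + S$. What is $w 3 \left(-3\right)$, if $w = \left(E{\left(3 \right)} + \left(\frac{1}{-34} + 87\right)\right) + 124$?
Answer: $- \frac{66087}{34} \approx -1943.7$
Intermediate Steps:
$w = \frac{7343}{34}$ ($w = \left(\left(2 + 3\right) + \left(\frac{1}{-34} + 87\right)\right) + 124 = \left(5 + \left(- \frac{1}{34} + 87\right)\right) + 124 = \left(5 + \frac{2957}{34}\right) + 124 = \frac{3127}{34} + 124 = \frac{7343}{34} \approx 215.97$)
$w 3 \left(-3\right) = \frac{7343 \cdot 3 \left(-3\right)}{34} = \frac{7343}{34} \left(-9\right) = - \frac{66087}{34}$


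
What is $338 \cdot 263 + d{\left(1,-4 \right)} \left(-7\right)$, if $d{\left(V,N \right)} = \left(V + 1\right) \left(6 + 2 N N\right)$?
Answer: $88362$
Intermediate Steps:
$d{\left(V,N \right)} = \left(1 + V\right) \left(6 + 2 N^{2}\right)$
$338 \cdot 263 + d{\left(1,-4 \right)} \left(-7\right) = 338 \cdot 263 + \left(6 + 2 \left(-4\right)^{2} + 6 \cdot 1 + 2 \cdot 1 \left(-4\right)^{2}\right) \left(-7\right) = 88894 + \left(6 + 2 \cdot 16 + 6 + 2 \cdot 1 \cdot 16\right) \left(-7\right) = 88894 + \left(6 + 32 + 6 + 32\right) \left(-7\right) = 88894 + 76 \left(-7\right) = 88894 - 532 = 88362$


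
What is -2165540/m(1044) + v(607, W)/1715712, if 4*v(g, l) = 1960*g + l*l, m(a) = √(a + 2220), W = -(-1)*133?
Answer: 1207409/6862848 - 541385*√51/102 ≈ -37904.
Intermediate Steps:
W = 133 (W = -1*(-133) = 133)
m(a) = √(2220 + a)
v(g, l) = 490*g + l²/4 (v(g, l) = (1960*g + l*l)/4 = (1960*g + l²)/4 = (l² + 1960*g)/4 = 490*g + l²/4)
-2165540/m(1044) + v(607, W)/1715712 = -2165540/√(2220 + 1044) + (490*607 + (¼)*133²)/1715712 = -2165540*√51/408 + (297430 + (¼)*17689)*(1/1715712) = -2165540*√51/408 + (297430 + 17689/4)*(1/1715712) = -541385*√51/102 + (1207409/4)*(1/1715712) = -541385*√51/102 + 1207409/6862848 = 1207409/6862848 - 541385*√51/102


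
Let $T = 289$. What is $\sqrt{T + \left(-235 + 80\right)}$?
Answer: $\sqrt{134} \approx 11.576$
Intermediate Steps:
$\sqrt{T + \left(-235 + 80\right)} = \sqrt{289 + \left(-235 + 80\right)} = \sqrt{289 - 155} = \sqrt{134}$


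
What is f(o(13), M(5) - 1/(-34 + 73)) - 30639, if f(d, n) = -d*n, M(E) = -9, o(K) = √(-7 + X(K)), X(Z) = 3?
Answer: -30639 + 704*I/39 ≈ -30639.0 + 18.051*I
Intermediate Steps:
o(K) = 2*I (o(K) = √(-7 + 3) = √(-4) = 2*I)
f(d, n) = -d*n
f(o(13), M(5) - 1/(-34 + 73)) - 30639 = -2*I*(-9 - 1/(-34 + 73)) - 30639 = -2*I*(-9 - 1/39) - 30639 = -1*2*I*(-352/39) - 30639 = 704*I/39 - 30639 = -30639 + 704*I/39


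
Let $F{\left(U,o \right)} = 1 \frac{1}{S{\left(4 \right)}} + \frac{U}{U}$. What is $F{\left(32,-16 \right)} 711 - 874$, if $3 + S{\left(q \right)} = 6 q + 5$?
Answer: $- \frac{3527}{26} \approx -135.65$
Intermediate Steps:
$S{\left(q \right)} = 2 + 6 q$ ($S{\left(q \right)} = -3 + \left(6 q + 5\right) = -3 + \left(5 + 6 q\right) = 2 + 6 q$)
$F{\left(U,o \right)} = \frac{27}{26}$ ($F{\left(U,o \right)} = 1 \frac{1}{2 + 6 \cdot 4} + \frac{U}{U} = 1 \frac{1}{2 + 24} + 1 = 1 \cdot \frac{1}{26} + 1 = \frac{1}{26} + 1 = \frac{27}{26}$)
$F{\left(32,-16 \right)} 711 - 874 = \frac{27}{26} \cdot 711 - 874 = \frac{19197}{26} - 874 = - \frac{3527}{26}$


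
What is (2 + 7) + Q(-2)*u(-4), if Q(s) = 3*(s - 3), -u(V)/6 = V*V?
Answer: 1449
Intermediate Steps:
u(V) = -6*V² (u(V) = -6*V*V = -6*V²)
Q(s) = -9 + 3*s (Q(s) = 3*(-3 + s) = -9 + 3*s)
(2 + 7) + Q(-2)*u(-4) = (2 + 7) + (-9 + 3*(-2))*(-6*(-4)²) = 9 + (-9 - 6)*(-6*16) = 9 - 15*(-96) = 9 + 1440 = 1449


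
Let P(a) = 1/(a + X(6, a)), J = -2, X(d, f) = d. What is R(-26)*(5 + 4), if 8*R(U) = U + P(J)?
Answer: -927/32 ≈ -28.969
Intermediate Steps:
P(a) = 1/(6 + a) (P(a) = 1/(a + 6) = 1/(6 + a))
R(U) = 1/32 + U/8 (R(U) = (U + 1/(6 - 2))/8 = (U + 1/4)/8 = (1/4 + U)/8 = 1/32 + U/8)
R(-26)*(5 + 4) = (1/32 + (1/8)*(-26))*(5 + 4) = (1/32 - 13/4)*9 = -103/32*9 = -927/32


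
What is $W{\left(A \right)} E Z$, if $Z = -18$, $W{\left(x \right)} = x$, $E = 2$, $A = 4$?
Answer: $-144$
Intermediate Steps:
$W{\left(A \right)} E Z = 4 \cdot 2 \left(-18\right) = 8 \left(-18\right) = -144$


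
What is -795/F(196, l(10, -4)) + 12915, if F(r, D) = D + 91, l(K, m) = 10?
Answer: 1303620/101 ≈ 12907.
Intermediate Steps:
F(r, D) = 91 + D
-795/F(196, l(10, -4)) + 12915 = -795/(91 + 10) + 12915 = -795/101 + 12915 = 1303620/101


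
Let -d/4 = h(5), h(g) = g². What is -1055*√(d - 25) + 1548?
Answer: 1548 - 5275*I*√5 ≈ 1548.0 - 11795.0*I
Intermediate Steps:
d = -100 (d = -4*5² = -4*25 = -100)
-1055*√(d - 25) + 1548 = -1055*√(-100 - 25) + 1548 = -5275*I*√5 + 1548 = 1548 - 5275*I*√5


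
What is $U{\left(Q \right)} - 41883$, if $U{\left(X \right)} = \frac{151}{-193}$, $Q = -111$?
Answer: $- \frac{8083570}{193} \approx -41884.0$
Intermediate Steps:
$U{\left(X \right)} = - \frac{151}{193}$ ($U{\left(X \right)} = 151 \left(- \frac{1}{193}\right) = - \frac{151}{193}$)
$U{\left(Q \right)} - 41883 = - \frac{151}{193} - 41883 = - \frac{8083570}{193}$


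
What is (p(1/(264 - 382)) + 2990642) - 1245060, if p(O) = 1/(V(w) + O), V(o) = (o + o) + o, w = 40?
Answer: 24715695656/14159 ≈ 1.7456e+6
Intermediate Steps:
V(o) = 3*o (V(o) = 2*o + o = 3*o)
p(O) = 1/(120 + O) (p(O) = 1/(3*40 + O) = 1/(120 + O))
(p(1/(264 - 382)) + 2990642) - 1245060 = (1/(120 + 1/(264 - 382)) + 2990642) - 1245060 = (1/(120 + 1/(-118)) + 2990642) - 1245060 = (1/(120 - 1/118) + 2990642) - 1245060 = (1/(14159/118) + 2990642) - 1245060 = (118/14159 + 2990642) - 1245060 = 42344500196/14159 - 1245060 = 24715695656/14159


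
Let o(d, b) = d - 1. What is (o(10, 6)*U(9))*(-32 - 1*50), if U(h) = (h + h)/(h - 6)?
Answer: -4428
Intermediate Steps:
o(d, b) = -1 + d
U(h) = 2*h/(-6 + h) (U(h) = (2*h)/(-6 + h) = 2*h/(-6 + h))
(o(10, 6)*U(9))*(-32 - 1*50) = ((-1 + 10)*(2*9/(-6 + 9)))*(-32 - 1*50) = (9*(2*9/3))*(-32 - 50) = (9*(2*9*(⅓)))*(-82) = (9*6)*(-82) = 54*(-82) = -4428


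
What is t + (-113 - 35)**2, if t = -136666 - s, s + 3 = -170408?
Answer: 55649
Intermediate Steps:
s = -170411 (s = -3 - 170408 = -170411)
t = 33745 (t = -136666 - 1*(-170411) = -136666 + 170411 = 33745)
t + (-113 - 35)**2 = 33745 + (-113 - 35)**2 = 33745 + (-148)**2 = 33745 + 21904 = 55649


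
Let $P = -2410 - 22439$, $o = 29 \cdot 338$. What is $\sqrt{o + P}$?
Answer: $i \sqrt{15047} \approx 122.67 i$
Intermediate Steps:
$o = 9802$
$P = -24849$
$\sqrt{o + P} = \sqrt{9802 - 24849} = \sqrt{-15047} = i \sqrt{15047}$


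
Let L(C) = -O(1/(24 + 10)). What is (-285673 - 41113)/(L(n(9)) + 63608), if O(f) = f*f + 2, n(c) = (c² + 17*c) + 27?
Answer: -377764616/73528535 ≈ -5.1377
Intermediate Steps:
n(c) = 27 + c² + 17*c
O(f) = 2 + f² (O(f) = f² + 2 = 2 + f²)
L(C) = -2313/1156 (L(C) = -(2 + (1/(24 + 10))²) = -(2 + (1/34)²) = -(2 + 1/1156) = -1*2313/1156 = -2313/1156)
(-285673 - 41113)/(L(n(9)) + 63608) = (-285673 - 41113)/(-2313/1156 + 63608) = -326786/73528535/1156 = -326786*1156/73528535 = -377764616/73528535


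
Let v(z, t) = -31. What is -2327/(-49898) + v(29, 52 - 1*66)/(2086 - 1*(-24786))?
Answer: 30492153/670429528 ≈ 0.045482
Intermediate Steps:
-2327/(-49898) + v(29, 52 - 1*66)/(2086 - 1*(-24786)) = -2327/(-49898) - 31/(2086 - 1*(-24786)) = -2327*(-1/49898) - 31/(2086 + 24786) = 2327/49898 - 31/26872 = 30492153/670429528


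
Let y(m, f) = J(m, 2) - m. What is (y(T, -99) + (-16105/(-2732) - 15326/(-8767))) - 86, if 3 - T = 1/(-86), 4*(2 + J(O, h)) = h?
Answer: -85347303867/1029912092 ≈ -82.869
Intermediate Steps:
J(O, h) = -2 + h/4
T = 259/86 (T = 3 - 1/(-86) = 3 - 1*(-1/86) = 3 + 1/86 = 259/86 ≈ 3.0116)
y(m, f) = -3/2 - m (y(m, f) = (-2 + (¼)*2) - m = (-2 + ½) - m = -3/2 - m)
(y(T, -99) + (-16105/(-2732) - 15326/(-8767))) - 86 = ((-3/2 - 1*259/86) + (-16105/(-2732) - 15326/(-8767))) - 86 = ((-3/2 - 259/86) + (-16105*(-1/2732) - 15326*(-1/8767))) - 86 = (-194/43 + (16105/2732 + 15326/8767)) - 86 = (-194/43 + 183063167/23951444) - 86 = 3225136045/1029912092 - 86 = -85347303867/1029912092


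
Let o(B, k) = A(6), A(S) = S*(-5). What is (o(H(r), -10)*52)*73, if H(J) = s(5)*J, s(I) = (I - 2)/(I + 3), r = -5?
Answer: -113880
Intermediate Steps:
s(I) = (-2 + I)/(3 + I)
A(S) = -5*S
H(J) = 3*J/8 (H(J) = ((-2 + 5)/(3 + 5))*J = (3/8)*J = ((⅛)*3)*J = 3*J/8)
o(B, k) = -30 (o(B, k) = -5*6 = -30)
(o(H(r), -10)*52)*73 = -30*52*73 = -1560*73 = -113880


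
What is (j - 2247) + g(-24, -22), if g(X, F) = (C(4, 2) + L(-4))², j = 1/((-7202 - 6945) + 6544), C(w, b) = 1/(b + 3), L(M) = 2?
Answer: -426178587/190075 ≈ -2242.2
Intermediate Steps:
C(w, b) = 1/(3 + b)
j = -1/7603 (j = 1/(-14147 + 6544) = 1/(-7603) = -1/7603 ≈ -0.00013153)
g(X, F) = 121/25 (g(X, F) = (1/(3 + 2) + 2)² = (1/5 + 2)² = (⅕ + 2)² = (11/5)² = 121/25)
(j - 2247) + g(-24, -22) = (-1/7603 - 2247) + 121/25 = -17083942/7603 + 121/25 = -426178587/190075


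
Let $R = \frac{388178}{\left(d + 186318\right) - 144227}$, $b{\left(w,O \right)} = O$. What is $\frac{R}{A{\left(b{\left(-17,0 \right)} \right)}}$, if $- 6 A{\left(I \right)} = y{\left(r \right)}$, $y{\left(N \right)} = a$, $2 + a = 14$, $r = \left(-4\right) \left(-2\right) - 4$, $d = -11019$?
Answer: $- \frac{194089}{31072} \approx -6.2464$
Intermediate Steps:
$r = 4$ ($r = 8 - 4 = 4$)
$a = 12$ ($a = -2 + 14 = 12$)
$y{\left(N \right)} = 12$
$A{\left(I \right)} = -2$ ($A{\left(I \right)} = \left(- \frac{1}{6}\right) 12 = -2$)
$R = \frac{194089}{15536}$ ($R = \frac{388178}{\left(-11019 + 186318\right) - 144227} = \frac{388178}{175299 - 144227} = \frac{388178}{31072} = 388178 \cdot \frac{1}{31072} = \frac{194089}{15536} \approx 12.493$)
$\frac{R}{A{\left(b{\left(-17,0 \right)} \right)}} = \frac{194089}{15536 \left(-2\right)} = \frac{194089}{15536} \left(- \frac{1}{2}\right) = - \frac{194089}{31072}$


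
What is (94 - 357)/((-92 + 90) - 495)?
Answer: 263/497 ≈ 0.52917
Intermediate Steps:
(94 - 357)/((-92 + 90) - 495) = -263/(-2 - 495) = -263/(-497) = -263*(-1/497) = 263/497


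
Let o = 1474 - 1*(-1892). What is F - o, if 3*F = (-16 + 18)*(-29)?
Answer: -10156/3 ≈ -3385.3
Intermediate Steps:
o = 3366 (o = 1474 + 1892 = 3366)
F = -58/3 (F = ((-16 + 18)*(-29))/3 = (2*(-29))/3 = (⅓)*(-58) = -58/3 ≈ -19.333)
F - o = -58/3 - 1*3366 = -58/3 - 3366 = -10156/3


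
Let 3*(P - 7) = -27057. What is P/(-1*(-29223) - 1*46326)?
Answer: 3004/5701 ≈ 0.52693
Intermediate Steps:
P = -9012 (P = 7 + (1/3)*(-27057) = 7 - 9019 = -9012)
P/(-1*(-29223) - 1*46326) = -9012/(-1*(-29223) - 1*46326) = -9012/(29223 - 46326) = -9012/(-17103) = -9012*(-1/17103) = 3004/5701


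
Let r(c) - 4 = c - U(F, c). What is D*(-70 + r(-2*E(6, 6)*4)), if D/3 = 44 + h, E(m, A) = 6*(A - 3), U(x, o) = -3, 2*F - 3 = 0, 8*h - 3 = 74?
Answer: -266409/8 ≈ -33301.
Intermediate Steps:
h = 77/8 (h = 3/8 + (⅛)*74 = 3/8 + 37/4 = 77/8 ≈ 9.6250)
F = 3/2 (F = 3/2 + (½)*0 = 3/2 + 0 = 3/2 ≈ 1.5000)
E(m, A) = -18 + 6*A (E(m, A) = 6*(-3 + A) = -18 + 6*A)
r(c) = 7 + c (r(c) = 4 + (c - 1*(-3)) = 4 + (c + 3) = 4 + (3 + c) = 7 + c)
D = 1287/8 (D = 3*(44 + 77/8) = 3*(429/8) = 1287/8 ≈ 160.88)
D*(-70 + r(-2*E(6, 6)*4)) = 1287*(-70 + (7 - 2*(-18 + 6*6)*4))/8 = 1287*(-70 + (7 - 2*(-18 + 36)*4))/8 = 1287*(-70 + (7 - 2*18*4))/8 = 1287*(-70 + (7 - 36*4))/8 = 1287*(-70 + (7 - 144))/8 = 1287*(-70 - 137)/8 = (1287/8)*(-207) = -266409/8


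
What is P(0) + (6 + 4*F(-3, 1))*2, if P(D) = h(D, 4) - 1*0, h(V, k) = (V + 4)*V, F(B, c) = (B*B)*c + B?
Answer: 60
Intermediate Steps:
F(B, c) = B + c*B² (F(B, c) = B²*c + B = c*B² + B = B + c*B²)
h(V, k) = V*(4 + V) (h(V, k) = (4 + V)*V = V*(4 + V))
P(D) = D*(4 + D) (P(D) = D*(4 + D) - 1*0 = D*(4 + D) + 0 = D*(4 + D))
P(0) + (6 + 4*F(-3, 1))*2 = 0*(4 + 0) + (6 + 4*(-3*(1 - 3*1)))*2 = 0*4 + (6 + 4*(-3*(1 - 3)))*2 = 0 + (6 + 4*(-3*(-2)))*2 = 0 + (6 + 4*6)*2 = 0 + (6 + 24)*2 = 0 + 30*2 = 0 + 60 = 60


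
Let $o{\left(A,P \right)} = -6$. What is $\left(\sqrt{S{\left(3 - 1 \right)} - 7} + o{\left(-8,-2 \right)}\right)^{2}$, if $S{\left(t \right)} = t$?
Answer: $\left(6 - i \sqrt{5}\right)^{2} \approx 31.0 - 26.833 i$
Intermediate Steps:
$\left(\sqrt{S{\left(3 - 1 \right)} - 7} + o{\left(-8,-2 \right)}\right)^{2} = \left(\sqrt{\left(3 - 1\right) - 7} - 6\right)^{2} = \left(\sqrt{2 - 7} - 6\right)^{2} = \left(\sqrt{-5} - 6\right)^{2} = \left(i \sqrt{5} - 6\right)^{2} = \left(-6 + i \sqrt{5}\right)^{2}$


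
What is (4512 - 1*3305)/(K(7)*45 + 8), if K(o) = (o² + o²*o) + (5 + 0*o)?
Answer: 1207/17873 ≈ 0.067532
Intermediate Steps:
K(o) = 5 + o² + o³ (K(o) = (o² + o³) + (5 + 0) = (o² + o³) + 5 = 5 + o² + o³)
(4512 - 1*3305)/(K(7)*45 + 8) = (4512 - 1*3305)/((5 + 7² + 7³)*45 + 8) = (4512 - 3305)/((5 + 49 + 343)*45 + 8) = 1207/(397*45 + 8) = 1207/(17865 + 8) = 1207/17873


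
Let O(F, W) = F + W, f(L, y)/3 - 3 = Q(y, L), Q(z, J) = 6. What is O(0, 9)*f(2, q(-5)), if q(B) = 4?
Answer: 243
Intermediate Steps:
f(L, y) = 27 (f(L, y) = 9 + 3*6 = 9 + 18 = 27)
O(0, 9)*f(2, q(-5)) = (0 + 9)*27 = 9*27 = 243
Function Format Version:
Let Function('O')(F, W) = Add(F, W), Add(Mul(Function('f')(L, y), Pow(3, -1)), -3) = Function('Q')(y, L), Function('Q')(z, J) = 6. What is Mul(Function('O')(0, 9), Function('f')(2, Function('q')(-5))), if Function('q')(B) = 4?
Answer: 243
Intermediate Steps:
Function('f')(L, y) = 27 (Function('f')(L, y) = Add(9, Mul(3, 6)) = Add(9, 18) = 27)
Mul(Function('O')(0, 9), Function('f')(2, Function('q')(-5))) = Mul(Add(0, 9), 27) = Mul(9, 27) = 243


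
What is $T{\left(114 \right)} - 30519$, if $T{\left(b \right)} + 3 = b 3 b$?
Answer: $8466$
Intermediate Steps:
$T{\left(b \right)} = -3 + 3 b^{2}$ ($T{\left(b \right)} = -3 + b 3 b = -3 + 3 b b = -3 + 3 b^{2}$)
$T{\left(114 \right)} - 30519 = \left(-3 + 3 \cdot 114^{2}\right) - 30519 = \left(-3 + 3 \cdot 12996\right) - 30519 = \left(-3 + 38988\right) - 30519 = 38985 - 30519 = 8466$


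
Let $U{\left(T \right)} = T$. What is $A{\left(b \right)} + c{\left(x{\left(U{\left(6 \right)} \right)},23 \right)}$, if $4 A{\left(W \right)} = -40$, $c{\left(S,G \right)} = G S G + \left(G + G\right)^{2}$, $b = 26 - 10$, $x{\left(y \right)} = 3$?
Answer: $3693$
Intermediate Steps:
$b = 16$
$c{\left(S,G \right)} = 4 G^{2} + S G^{2}$ ($c{\left(S,G \right)} = S G^{2} + \left(2 G\right)^{2} = S G^{2} + 4 G^{2} = 4 G^{2} + S G^{2}$)
$A{\left(W \right)} = -10$ ($A{\left(W \right)} = \frac{1}{4} \left(-40\right) = -10$)
$A{\left(b \right)} + c{\left(x{\left(U{\left(6 \right)} \right)},23 \right)} = -10 + 23^{2} \left(4 + 3\right) = -10 + 529 \cdot 7 = -10 + 3703 = 3693$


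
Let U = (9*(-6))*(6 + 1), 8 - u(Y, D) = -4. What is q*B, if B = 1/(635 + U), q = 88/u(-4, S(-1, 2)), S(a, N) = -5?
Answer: 22/771 ≈ 0.028534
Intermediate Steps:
u(Y, D) = 12 (u(Y, D) = 8 - 1*(-4) = 8 + 4 = 12)
U = -378 (U = -54*7 = -378)
q = 22/3 (q = 88/12 = 88*(1/12) = 22/3 ≈ 7.3333)
B = 1/257 (B = 1/(635 - 378) = 1/257 ≈ 0.0038911)
q*B = (22/3)*(1/257) = 22/771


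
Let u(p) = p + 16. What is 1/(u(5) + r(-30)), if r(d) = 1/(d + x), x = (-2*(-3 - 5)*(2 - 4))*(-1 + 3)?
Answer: 94/1973 ≈ 0.047643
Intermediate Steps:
u(p) = 16 + p
x = -64 (x = -(-16)*(-2)*2 = -2*16*2 = -32*2 = -64)
r(d) = 1/(-64 + d) (r(d) = 1/(d - 64) = 1/(-64 + d))
1/(u(5) + r(-30)) = 1/((16 + 5) + 1/(-64 - 30)) = 1/(21 + 1/(-94)) = 1/(21 - 1/94) = 1/(1973/94) = 94/1973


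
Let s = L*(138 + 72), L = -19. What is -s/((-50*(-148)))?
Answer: 399/740 ≈ 0.53919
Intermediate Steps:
s = -3990 (s = -19*(138 + 72) = -19*210 = -3990)
-s/((-50*(-148))) = -(-3990)/((-50*(-148))) = -(-3990)/7400 = -1*(-399/740) = 399/740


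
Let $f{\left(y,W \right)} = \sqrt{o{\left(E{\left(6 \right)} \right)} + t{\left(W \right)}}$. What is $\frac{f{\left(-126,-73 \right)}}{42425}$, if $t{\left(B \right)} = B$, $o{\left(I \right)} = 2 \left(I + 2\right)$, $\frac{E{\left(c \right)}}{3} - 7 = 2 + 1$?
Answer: $\frac{3 i}{42425} \approx 7.0713 \cdot 10^{-5} i$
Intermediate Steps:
$E{\left(c \right)} = 30$ ($E{\left(c \right)} = 21 + 3 \left(2 + 1\right) = 21 + 3 \cdot 3 = 21 + 9 = 30$)
$o{\left(I \right)} = 4 + 2 I$ ($o{\left(I \right)} = 2 \left(2 + I\right) = 4 + 2 I$)
$f{\left(y,W \right)} = \sqrt{64 + W}$ ($f{\left(y,W \right)} = \sqrt{\left(4 + 2 \cdot 30\right) + W} = \sqrt{\left(4 + 60\right) + W} = \sqrt{64 + W}$)
$\frac{f{\left(-126,-73 \right)}}{42425} = \frac{\sqrt{64 - 73}}{42425} = \sqrt{-9} \cdot \frac{1}{42425} = 3 i \frac{1}{42425} = \frac{3 i}{42425}$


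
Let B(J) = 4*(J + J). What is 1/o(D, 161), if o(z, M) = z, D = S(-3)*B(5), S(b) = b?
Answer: -1/120 ≈ -0.0083333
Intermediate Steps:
B(J) = 8*J (B(J) = 4*(2*J) = 8*J)
D = -120 (D = -24*5 = -3*40 = -120)
1/o(D, 161) = 1/(-120) = -1/120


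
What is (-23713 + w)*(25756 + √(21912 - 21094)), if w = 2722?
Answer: -540644196 - 20991*√818 ≈ -5.4124e+8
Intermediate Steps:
(-23713 + w)*(25756 + √(21912 - 21094)) = (-23713 + 2722)*(25756 + √(21912 - 21094)) = -20991*(25756 + √818) = -540644196 - 20991*√818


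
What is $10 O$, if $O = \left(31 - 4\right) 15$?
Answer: $4050$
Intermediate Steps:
$O = 405$ ($O = 27 \cdot 15 = 405$)
$10 O = 10 \cdot 405 = 4050$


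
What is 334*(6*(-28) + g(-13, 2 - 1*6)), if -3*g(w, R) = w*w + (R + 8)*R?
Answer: -73146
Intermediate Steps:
g(w, R) = -w²/3 - R*(8 + R)/3 (g(w, R) = -(w*w + (R + 8)*R)/3 = -(w² + (8 + R)*R)/3 = -(w² + R*(8 + R))/3 = -w²/3 - R*(8 + R)/3)
334*(6*(-28) + g(-13, 2 - 1*6)) = 334*(6*(-28) + (-8*(2 - 1*6)/3 - (2 - 1*6)²/3 - ⅓*(-13)²)) = 334*(-168 + (-8*(2 - 6)/3 - (2 - 6)²/3 - ⅓*169)) = 334*(-168 + (-8/3*(-4) - ⅓*(-4)² - 169/3)) = 334*(-168 + (32/3 - ⅓*16 - 169/3)) = 334*(-168 + (32/3 - 16/3 - 169/3)) = 334*(-168 - 51) = 334*(-219) = -73146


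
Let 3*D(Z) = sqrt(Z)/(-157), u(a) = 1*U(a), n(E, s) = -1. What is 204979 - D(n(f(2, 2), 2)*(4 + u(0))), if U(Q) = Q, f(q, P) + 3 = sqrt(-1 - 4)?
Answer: 204979 + 2*I/471 ≈ 2.0498e+5 + 0.0042463*I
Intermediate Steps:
f(q, P) = -3 + I*sqrt(5) (f(q, P) = -3 + sqrt(-1 - 4) = -3 + sqrt(-5) = -3 + I*sqrt(5))
u(a) = a (u(a) = 1*a = a)
D(Z) = -sqrt(Z)/471 (D(Z) = (sqrt(Z)/(-157))/3 = (-sqrt(Z)/157)/3 = -sqrt(Z)/471)
204979 - D(n(f(2, 2), 2)*(4 + u(0))) = 204979 - (-1)*sqrt(-(4 + 0))/471 = 204979 - (-1)*sqrt(-1*4)/471 = 204979 - (-1)*sqrt(-4)/471 = 204979 - (-1)*2*I/471 = 204979 - (-2)*I/471 = 204979 + 2*I/471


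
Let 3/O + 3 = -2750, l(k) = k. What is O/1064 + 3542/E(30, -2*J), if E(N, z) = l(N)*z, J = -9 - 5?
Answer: 185271349/43937880 ≈ 4.2167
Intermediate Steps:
J = -14
E(N, z) = N*z
O = -3/2753 (O = 3/(-3 - 2750) = 3/(-2753) = 3*(-1/2753) = -3/2753 ≈ -0.0010897)
O/1064 + 3542/E(30, -2*J) = -3/2753/1064 + 3542/((30*(-2*(-14)))) = -3/2753*1/1064 + 3542/((30*28)) = -3/2929192 + 3542/840 = -3/2929192 + 3542*(1/840) = -3/2929192 + 253/60 = 185271349/43937880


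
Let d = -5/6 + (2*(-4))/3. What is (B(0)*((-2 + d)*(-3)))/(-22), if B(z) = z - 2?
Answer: 3/2 ≈ 1.5000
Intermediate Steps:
B(z) = -2 + z
d = -7/2 (d = -5*⅙ - 8*⅓ = -⅚ - 8/3 = -7/2 ≈ -3.5000)
(B(0)*((-2 + d)*(-3)))/(-22) = ((-2 + 0)*((-2 - 7/2)*(-3)))/(-22) = -(-11)*(-3)*(-1/22) = -2*33/2*(-1/22) = -33*(-1/22) = 3/2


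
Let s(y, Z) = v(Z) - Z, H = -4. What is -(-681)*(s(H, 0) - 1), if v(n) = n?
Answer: -681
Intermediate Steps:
s(y, Z) = 0 (s(y, Z) = Z - Z = 0)
-(-681)*(s(H, 0) - 1) = -(-681)*(0 - 1) = -(-681)*(-1) = -227*3 = -681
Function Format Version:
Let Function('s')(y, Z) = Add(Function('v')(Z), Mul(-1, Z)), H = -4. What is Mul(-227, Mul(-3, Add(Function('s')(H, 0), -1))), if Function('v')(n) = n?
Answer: -681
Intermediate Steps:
Function('s')(y, Z) = 0 (Function('s')(y, Z) = Add(Z, Mul(-1, Z)) = 0)
Mul(-227, Mul(-3, Add(Function('s')(H, 0), -1))) = Mul(-227, Mul(-3, Add(0, -1))) = Mul(-227, Mul(-3, -1)) = Mul(-227, 3) = -681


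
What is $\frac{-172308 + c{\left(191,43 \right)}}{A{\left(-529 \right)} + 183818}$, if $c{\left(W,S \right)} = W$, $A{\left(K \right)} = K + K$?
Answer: $- \frac{172117}{182760} \approx -0.94176$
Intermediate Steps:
$A{\left(K \right)} = 2 K$
$\frac{-172308 + c{\left(191,43 \right)}}{A{\left(-529 \right)} + 183818} = \frac{-172308 + 191}{2 \left(-529\right) + 183818} = - \frac{172117}{-1058 + 183818} = - \frac{172117}{182760}$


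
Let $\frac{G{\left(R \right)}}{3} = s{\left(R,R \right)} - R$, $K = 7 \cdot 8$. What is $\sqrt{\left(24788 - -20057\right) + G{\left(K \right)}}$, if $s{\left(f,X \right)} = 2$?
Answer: $\sqrt{44683} \approx 211.38$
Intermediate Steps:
$K = 56$
$G{\left(R \right)} = 6 - 3 R$ ($G{\left(R \right)} = 3 \left(2 - R\right) = 6 - 3 R$)
$\sqrt{\left(24788 - -20057\right) + G{\left(K \right)}} = \sqrt{\left(24788 - -20057\right) + \left(6 - 168\right)} = \sqrt{\left(24788 + 20057\right) + \left(6 - 168\right)} = \sqrt{44845 - 162} = \sqrt{44683}$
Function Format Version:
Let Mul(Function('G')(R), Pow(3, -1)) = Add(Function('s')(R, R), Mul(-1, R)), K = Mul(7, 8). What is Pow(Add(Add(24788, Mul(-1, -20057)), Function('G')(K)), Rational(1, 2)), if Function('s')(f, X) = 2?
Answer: Pow(44683, Rational(1, 2)) ≈ 211.38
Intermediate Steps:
K = 56
Function('G')(R) = Add(6, Mul(-3, R)) (Function('G')(R) = Mul(3, Add(2, Mul(-1, R))) = Add(6, Mul(-3, R)))
Pow(Add(Add(24788, Mul(-1, -20057)), Function('G')(K)), Rational(1, 2)) = Pow(Add(Add(24788, Mul(-1, -20057)), Add(6, Mul(-3, 56))), Rational(1, 2)) = Pow(Add(Add(24788, 20057), Add(6, -168)), Rational(1, 2)) = Pow(Add(44845, -162), Rational(1, 2)) = Pow(44683, Rational(1, 2))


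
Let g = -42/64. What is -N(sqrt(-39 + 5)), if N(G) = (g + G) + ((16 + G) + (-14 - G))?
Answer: -43/32 - I*sqrt(34) ≈ -1.3438 - 5.831*I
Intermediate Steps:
g = -21/32 (g = -42*1/64 = -21/32 ≈ -0.65625)
N(G) = 43/32 + G (N(G) = (-21/32 + G) + ((16 + G) + (-14 - G)) = (-21/32 + G) + 2 = 43/32 + G)
-N(sqrt(-39 + 5)) = -(43/32 + sqrt(-39 + 5)) = -(43/32 + sqrt(-34)) = -(43/32 + I*sqrt(34)) = -43/32 - I*sqrt(34)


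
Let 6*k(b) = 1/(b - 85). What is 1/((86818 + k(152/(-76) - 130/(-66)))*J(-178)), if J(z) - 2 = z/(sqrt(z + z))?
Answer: 11224/45311702265 - 5612*I*sqrt(89)/45311702265 ≈ 2.4771e-7 - 1.1684e-6*I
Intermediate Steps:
k(b) = 1/(6*(-85 + b)) (k(b) = 1/(6*(b - 85)) = 1/(6*(-85 + b)))
J(z) = 2 + sqrt(2)*sqrt(z)/2 (J(z) = 2 + z/(sqrt(z + z)) = 2 + z/(sqrt(2*z)) = 2 + z/((sqrt(2)*sqrt(z))) = 2 + z*(sqrt(2)/(2*sqrt(z))) = 2 + sqrt(2)*sqrt(z)/2)
1/((86818 + k(152/(-76) - 130/(-66)))*J(-178)) = 1/((86818 + 1/(6*(-85 + (152/(-76) - 130/(-66)))))*(2 + sqrt(2)*sqrt(-178)/2)) = 1/((86818 + 1/(6*(-85 + (152*(-1/76) - 130*(-1/66)))))*(2 + sqrt(2)*(I*sqrt(178))/2)) = 1/((86818 + 1/(6*(-85 + (-2 + 65/33))))*(2 + I*sqrt(89))) = 1/((86818 + 1/(6*(-85 - 1/33)))*(2 + I*sqrt(89))) = 1/((86818 + 1/(6*(-2806/33)))*(2 + I*sqrt(89))) = 1/((86818 + (1/6)*(-33/2806))*(2 + I*sqrt(89))) = 1/((86818 - 11/5612)*(2 + I*sqrt(89))) = 1/((487222605/5612)*(2 + I*sqrt(89))) = 5612/(487222605*(2 + I*sqrt(89)))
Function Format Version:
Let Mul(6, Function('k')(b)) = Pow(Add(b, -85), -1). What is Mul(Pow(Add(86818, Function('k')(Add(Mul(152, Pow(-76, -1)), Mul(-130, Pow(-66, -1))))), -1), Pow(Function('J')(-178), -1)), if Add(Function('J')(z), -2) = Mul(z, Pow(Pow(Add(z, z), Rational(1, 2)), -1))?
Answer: Add(Rational(11224, 45311702265), Mul(Rational(-5612, 45311702265), I, Pow(89, Rational(1, 2)))) ≈ Add(2.4771e-7, Mul(-1.1684e-6, I))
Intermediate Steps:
Function('k')(b) = Mul(Rational(1, 6), Pow(Add(-85, b), -1)) (Function('k')(b) = Mul(Rational(1, 6), Pow(Add(b, -85), -1)) = Mul(Rational(1, 6), Pow(Add(-85, b), -1)))
Function('J')(z) = Add(2, Mul(Rational(1, 2), Pow(2, Rational(1, 2)), Pow(z, Rational(1, 2)))) (Function('J')(z) = Add(2, Mul(z, Pow(Pow(Add(z, z), Rational(1, 2)), -1))) = Add(2, Mul(z, Pow(Pow(Mul(2, z), Rational(1, 2)), -1))) = Add(2, Mul(z, Pow(Mul(Pow(2, Rational(1, 2)), Pow(z, Rational(1, 2))), -1))) = Add(2, Mul(z, Mul(Rational(1, 2), Pow(2, Rational(1, 2)), Pow(z, Rational(-1, 2))))) = Add(2, Mul(Rational(1, 2), Pow(2, Rational(1, 2)), Pow(z, Rational(1, 2)))))
Mul(Pow(Add(86818, Function('k')(Add(Mul(152, Pow(-76, -1)), Mul(-130, Pow(-66, -1))))), -1), Pow(Function('J')(-178), -1)) = Mul(Pow(Add(86818, Mul(Rational(1, 6), Pow(Add(-85, Add(Mul(152, Pow(-76, -1)), Mul(-130, Pow(-66, -1)))), -1))), -1), Pow(Add(2, Mul(Rational(1, 2), Pow(2, Rational(1, 2)), Pow(-178, Rational(1, 2)))), -1)) = Mul(Pow(Add(86818, Mul(Rational(1, 6), Pow(Add(-85, Add(Mul(152, Rational(-1, 76)), Mul(-130, Rational(-1, 66)))), -1))), -1), Pow(Add(2, Mul(Rational(1, 2), Pow(2, Rational(1, 2)), Mul(I, Pow(178, Rational(1, 2))))), -1)) = Mul(Pow(Add(86818, Mul(Rational(1, 6), Pow(Add(-85, Add(-2, Rational(65, 33))), -1))), -1), Pow(Add(2, Mul(I, Pow(89, Rational(1, 2)))), -1)) = Mul(Pow(Add(86818, Mul(Rational(1, 6), Pow(Add(-85, Rational(-1, 33)), -1))), -1), Pow(Add(2, Mul(I, Pow(89, Rational(1, 2)))), -1)) = Mul(Pow(Add(86818, Mul(Rational(1, 6), Pow(Rational(-2806, 33), -1))), -1), Pow(Add(2, Mul(I, Pow(89, Rational(1, 2)))), -1)) = Mul(Pow(Add(86818, Mul(Rational(1, 6), Rational(-33, 2806))), -1), Pow(Add(2, Mul(I, Pow(89, Rational(1, 2)))), -1)) = Mul(Pow(Add(86818, Rational(-11, 5612)), -1), Pow(Add(2, Mul(I, Pow(89, Rational(1, 2)))), -1)) = Mul(Pow(Rational(487222605, 5612), -1), Pow(Add(2, Mul(I, Pow(89, Rational(1, 2)))), -1)) = Mul(Rational(5612, 487222605), Pow(Add(2, Mul(I, Pow(89, Rational(1, 2)))), -1))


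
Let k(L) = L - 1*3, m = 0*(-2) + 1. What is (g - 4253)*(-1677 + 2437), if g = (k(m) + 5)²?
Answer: -3225440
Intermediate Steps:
m = 1 (m = 0 + 1 = 1)
k(L) = -3 + L (k(L) = L - 3 = -3 + L)
g = 9 (g = ((-3 + 1) + 5)² = (-2 + 5)² = 3² = 9)
(g - 4253)*(-1677 + 2437) = (9 - 4253)*(-1677 + 2437) = -4244*760 = -3225440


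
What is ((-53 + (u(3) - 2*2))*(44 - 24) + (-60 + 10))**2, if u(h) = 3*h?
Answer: 1020100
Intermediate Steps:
((-53 + (u(3) - 2*2))*(44 - 24) + (-60 + 10))**2 = ((-53 + (3*3 - 2*2))*(44 - 24) + (-60 + 10))**2 = ((-53 + (9 - 4))*20 - 50)**2 = ((-53 + 5)*20 - 50)**2 = (-48*20 - 50)**2 = (-960 - 50)**2 = (-1010)**2 = 1020100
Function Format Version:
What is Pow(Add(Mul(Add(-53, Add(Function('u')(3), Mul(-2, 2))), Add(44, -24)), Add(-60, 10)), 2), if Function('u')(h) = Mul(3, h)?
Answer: 1020100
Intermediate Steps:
Pow(Add(Mul(Add(-53, Add(Function('u')(3), Mul(-2, 2))), Add(44, -24)), Add(-60, 10)), 2) = Pow(Add(Mul(Add(-53, Add(Mul(3, 3), Mul(-2, 2))), Add(44, -24)), Add(-60, 10)), 2) = Pow(Add(Mul(Add(-53, Add(9, -4)), 20), -50), 2) = Pow(Add(Mul(Add(-53, 5), 20), -50), 2) = Pow(Add(Mul(-48, 20), -50), 2) = Pow(Add(-960, -50), 2) = Pow(-1010, 2) = 1020100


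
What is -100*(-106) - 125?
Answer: 10475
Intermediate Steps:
-100*(-106) - 125 = 10600 - 125 = 10475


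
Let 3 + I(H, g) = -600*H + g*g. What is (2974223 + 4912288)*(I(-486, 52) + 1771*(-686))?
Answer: -7260361459155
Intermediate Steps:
I(H, g) = -3 + g² - 600*H (I(H, g) = -3 + (-600*H + g*g) = -3 + (-600*H + g²) = -3 + (g² - 600*H) = -3 + g² - 600*H)
(2974223 + 4912288)*(I(-486, 52) + 1771*(-686)) = (2974223 + 4912288)*((-3 + 52² - 600*(-486)) + 1771*(-686)) = 7886511*((-3 + 2704 + 291600) - 1214906) = 7886511*(294301 - 1214906) = 7886511*(-920605) = -7260361459155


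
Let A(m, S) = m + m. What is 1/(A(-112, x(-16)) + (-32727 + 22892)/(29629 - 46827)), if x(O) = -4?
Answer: -17198/3842517 ≈ -0.0044757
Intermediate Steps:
A(m, S) = 2*m
1/(A(-112, x(-16)) + (-32727 + 22892)/(29629 - 46827)) = 1/(2*(-112) + (-32727 + 22892)/(29629 - 46827)) = 1/(-224 - 9835/(-17198)) = 1/(-224 - 9835*(-1/17198)) = 1/(-224 + 9835/17198) = 1/(-3842517/17198) = -17198/3842517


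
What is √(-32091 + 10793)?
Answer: I*√21298 ≈ 145.94*I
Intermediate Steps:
√(-32091 + 10793) = √(-21298) = I*√21298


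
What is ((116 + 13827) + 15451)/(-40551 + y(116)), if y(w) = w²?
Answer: -29394/27095 ≈ -1.0849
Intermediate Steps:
((116 + 13827) + 15451)/(-40551 + y(116)) = ((116 + 13827) + 15451)/(-40551 + 116²) = (13943 + 15451)/(-40551 + 13456) = 29394/(-27095) = 29394*(-1/27095) = -29394/27095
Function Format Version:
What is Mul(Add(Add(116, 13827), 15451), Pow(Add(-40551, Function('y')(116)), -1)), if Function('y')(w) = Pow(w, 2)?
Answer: Rational(-29394, 27095) ≈ -1.0849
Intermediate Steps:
Mul(Add(Add(116, 13827), 15451), Pow(Add(-40551, Function('y')(116)), -1)) = Mul(Add(Add(116, 13827), 15451), Pow(Add(-40551, Pow(116, 2)), -1)) = Mul(Add(13943, 15451), Pow(Add(-40551, 13456), -1)) = Mul(29394, Pow(-27095, -1)) = Mul(29394, Rational(-1, 27095)) = Rational(-29394, 27095)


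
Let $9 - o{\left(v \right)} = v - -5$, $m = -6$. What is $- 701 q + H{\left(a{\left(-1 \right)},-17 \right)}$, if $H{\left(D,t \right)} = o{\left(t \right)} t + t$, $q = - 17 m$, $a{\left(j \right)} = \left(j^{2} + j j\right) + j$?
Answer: $-71876$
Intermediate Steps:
$a{\left(j \right)} = j + 2 j^{2}$ ($a{\left(j \right)} = \left(j^{2} + j^{2}\right) + j = 2 j^{2} + j = j + 2 j^{2}$)
$o{\left(v \right)} = 4 - v$ ($o{\left(v \right)} = 9 - \left(v - -5\right) = 9 - \left(v + 5\right) = 9 - \left(5 + v\right) = 4 - v$)
$q = 102$ ($q = \left(-17\right) \left(-6\right) = 102$)
$H{\left(D,t \right)} = t + t \left(4 - t\right)$ ($H{\left(D,t \right)} = \left(4 - t\right) t + t = t \left(4 - t\right) + t = t + t \left(4 - t\right)$)
$- 701 q + H{\left(a{\left(-1 \right)},-17 \right)} = \left(-701\right) 102 - 17 \left(5 - -17\right) = -71502 - 17 \left(5 + 17\right) = -71502 - 374 = -71876$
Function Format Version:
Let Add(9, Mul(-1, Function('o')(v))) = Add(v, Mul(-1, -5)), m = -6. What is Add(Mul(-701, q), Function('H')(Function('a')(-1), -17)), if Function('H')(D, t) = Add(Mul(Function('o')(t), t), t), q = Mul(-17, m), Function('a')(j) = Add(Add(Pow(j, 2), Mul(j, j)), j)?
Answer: -71876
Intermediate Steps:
Function('a')(j) = Add(j, Mul(2, Pow(j, 2))) (Function('a')(j) = Add(Add(Pow(j, 2), Pow(j, 2)), j) = Add(Mul(2, Pow(j, 2)), j) = Add(j, Mul(2, Pow(j, 2))))
Function('o')(v) = Add(4, Mul(-1, v)) (Function('o')(v) = Add(9, Mul(-1, Add(v, Mul(-1, -5)))) = Add(9, Mul(-1, Add(v, 5))) = Add(9, Mul(-1, Add(5, v))) = Add(9, Add(-5, Mul(-1, v))) = Add(4, Mul(-1, v)))
q = 102 (q = Mul(-17, -6) = 102)
Function('H')(D, t) = Add(t, Mul(t, Add(4, Mul(-1, t)))) (Function('H')(D, t) = Add(Mul(Add(4, Mul(-1, t)), t), t) = Add(Mul(t, Add(4, Mul(-1, t))), t) = Add(t, Mul(t, Add(4, Mul(-1, t)))))
Add(Mul(-701, q), Function('H')(Function('a')(-1), -17)) = Add(Mul(-701, 102), Mul(-17, Add(5, Mul(-1, -17)))) = Add(-71502, Mul(-17, Add(5, 17))) = Add(-71502, Mul(-17, 22)) = Add(-71502, -374) = -71876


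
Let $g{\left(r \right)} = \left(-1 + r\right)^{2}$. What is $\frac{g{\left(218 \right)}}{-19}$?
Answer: $- \frac{47089}{19} \approx -2478.4$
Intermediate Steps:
$\frac{g{\left(218 \right)}}{-19} = \frac{\left(-1 + 218\right)^{2}}{-19} = - \frac{217^{2}}{19} = \left(- \frac{1}{19}\right) 47089 = - \frac{47089}{19}$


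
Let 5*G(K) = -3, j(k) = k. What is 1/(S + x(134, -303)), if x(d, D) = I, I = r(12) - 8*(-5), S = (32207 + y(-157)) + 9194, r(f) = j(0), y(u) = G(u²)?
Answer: 5/207202 ≈ 2.4131e-5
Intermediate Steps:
G(K) = -⅗ (G(K) = (⅕)*(-3) = -⅗)
y(u) = -⅗
r(f) = 0
S = 207002/5 (S = (32207 - ⅗) + 9194 = 161032/5 + 9194 = 207002/5 ≈ 41400.)
I = 40 (I = 0 - 8*(-5) = 0 + 40 = 40)
x(d, D) = 40
1/(S + x(134, -303)) = 1/(207002/5 + 40) = 1/(207202/5) = 5/207202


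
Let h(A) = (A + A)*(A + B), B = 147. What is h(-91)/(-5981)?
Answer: 10192/5981 ≈ 1.7041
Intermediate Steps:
h(A) = 2*A*(147 + A) (h(A) = (A + A)*(A + 147) = (2*A)*(147 + A) = 2*A*(147 + A))
h(-91)/(-5981) = (2*(-91)*(147 - 91))/(-5981) = (2*(-91)*56)*(-1/5981) = -10192*(-1/5981) = 10192/5981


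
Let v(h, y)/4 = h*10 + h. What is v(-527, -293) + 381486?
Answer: 358298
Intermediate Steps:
v(h, y) = 44*h (v(h, y) = 4*(h*10 + h) = 4*(10*h + h) = 4*(11*h) = 44*h)
v(-527, -293) + 381486 = 44*(-527) + 381486 = -23188 + 381486 = 358298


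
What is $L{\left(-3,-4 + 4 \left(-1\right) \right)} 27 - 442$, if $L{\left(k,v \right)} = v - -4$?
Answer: $-550$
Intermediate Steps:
$L{\left(k,v \right)} = 4 + v$ ($L{\left(k,v \right)} = v + 4 = 4 + v$)
$L{\left(-3,-4 + 4 \left(-1\right) \right)} 27 - 442 = \left(4 + \left(-4 + 4 \left(-1\right)\right)\right) 27 - 442 = \left(4 - 8\right) 27 - 442 = \left(-4\right) 27 - 442 = -108 - 442 = -550$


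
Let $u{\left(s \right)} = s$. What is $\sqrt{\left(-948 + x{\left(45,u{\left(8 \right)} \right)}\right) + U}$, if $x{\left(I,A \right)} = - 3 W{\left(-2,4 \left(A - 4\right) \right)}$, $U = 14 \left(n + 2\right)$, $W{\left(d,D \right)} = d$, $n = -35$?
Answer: $6 i \sqrt{39} \approx 37.47 i$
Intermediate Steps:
$U = -462$ ($U = 14 \left(-35 + 2\right) = 14 \left(-33\right) = -462$)
$x{\left(I,A \right)} = 6$ ($x{\left(I,A \right)} = \left(-3\right) \left(-2\right) = 6$)
$\sqrt{\left(-948 + x{\left(45,u{\left(8 \right)} \right)}\right) + U} = \sqrt{\left(-948 + 6\right) - 462} = \sqrt{-942 - 462} = \sqrt{-1404} = 6 i \sqrt{39}$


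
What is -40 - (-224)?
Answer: 184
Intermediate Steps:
-40 - (-224) = -40 - 32*(-7) = -40 + 224 = 184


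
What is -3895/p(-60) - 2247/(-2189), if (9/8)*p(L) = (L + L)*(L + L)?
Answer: 4047089/5603840 ≈ 0.72220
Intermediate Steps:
p(L) = 32*L**2/9 (p(L) = 8*((L + L)*(L + L))/9 = 8*((2*L)*(2*L))/9 = 8*(4*L**2)/9 = 32*L**2/9)
-3895/p(-60) - 2247/(-2189) = -3895/((32/9)*(-60)**2) - 2247/(-2189) = -3895/((32/9)*3600) - 2247*(-1/2189) = -3895/12800 + 2247/2189 = -3895*1/12800 + 2247/2189 = -779/2560 + 2247/2189 = 4047089/5603840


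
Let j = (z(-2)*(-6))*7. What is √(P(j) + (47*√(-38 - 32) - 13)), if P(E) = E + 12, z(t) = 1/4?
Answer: √(-46 + 188*I*√70)/2 ≈ 13.818 + 14.228*I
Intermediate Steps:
z(t) = ¼
j = -21/2 (j = ((¼)*(-6))*7 = -3/2*7 = -21/2 ≈ -10.500)
P(E) = 12 + E
√(P(j) + (47*√(-38 - 32) - 13)) = √((12 - 21/2) + (47*√(-38 - 32) - 13)) = √(3/2 + (47*√(-70) - 13)) = √(3/2 + (47*(I*√70) - 13)) = √(3/2 + (47*I*√70 - 13)) = √(3/2 + (-13 + 47*I*√70)) = √(-23/2 + 47*I*√70)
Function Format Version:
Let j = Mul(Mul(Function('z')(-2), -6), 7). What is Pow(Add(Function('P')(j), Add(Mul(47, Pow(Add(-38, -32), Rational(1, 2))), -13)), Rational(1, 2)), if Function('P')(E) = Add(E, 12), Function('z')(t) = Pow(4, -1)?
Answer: Mul(Rational(1, 2), Pow(Add(-46, Mul(188, I, Pow(70, Rational(1, 2)))), Rational(1, 2))) ≈ Add(13.818, Mul(14.228, I))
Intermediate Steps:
Function('z')(t) = Rational(1, 4)
j = Rational(-21, 2) (j = Mul(Mul(Rational(1, 4), -6), 7) = Mul(Rational(-3, 2), 7) = Rational(-21, 2) ≈ -10.500)
Function('P')(E) = Add(12, E)
Pow(Add(Function('P')(j), Add(Mul(47, Pow(Add(-38, -32), Rational(1, 2))), -13)), Rational(1, 2)) = Pow(Add(Add(12, Rational(-21, 2)), Add(Mul(47, Pow(Add(-38, -32), Rational(1, 2))), -13)), Rational(1, 2)) = Pow(Add(Rational(3, 2), Add(Mul(47, Pow(-70, Rational(1, 2))), -13)), Rational(1, 2)) = Pow(Add(Rational(3, 2), Add(Mul(47, Mul(I, Pow(70, Rational(1, 2)))), -13)), Rational(1, 2)) = Pow(Add(Rational(3, 2), Add(Mul(47, I, Pow(70, Rational(1, 2))), -13)), Rational(1, 2)) = Pow(Add(Rational(3, 2), Add(-13, Mul(47, I, Pow(70, Rational(1, 2))))), Rational(1, 2)) = Pow(Add(Rational(-23, 2), Mul(47, I, Pow(70, Rational(1, 2)))), Rational(1, 2))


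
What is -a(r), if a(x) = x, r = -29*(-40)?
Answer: -1160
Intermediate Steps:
r = 1160
-a(r) = -1*1160 = -1160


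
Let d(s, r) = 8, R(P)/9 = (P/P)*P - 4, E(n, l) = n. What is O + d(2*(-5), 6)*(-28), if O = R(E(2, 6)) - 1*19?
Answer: -261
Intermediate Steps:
R(P) = -36 + 9*P (R(P) = 9*((P/P)*P - 4) = 9*(1*P - 4) = 9*(P - 4) = 9*(-4 + P) = -36 + 9*P)
O = -37 (O = (-36 + 9*2) - 1*19 = (-36 + 18) - 19 = -18 - 19 = -37)
O + d(2*(-5), 6)*(-28) = -37 + 8*(-28) = -37 - 224 = -261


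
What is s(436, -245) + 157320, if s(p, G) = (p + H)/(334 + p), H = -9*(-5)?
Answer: 121136881/770 ≈ 1.5732e+5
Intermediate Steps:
H = 45
s(p, G) = (45 + p)/(334 + p) (s(p, G) = (p + 45)/(334 + p) = (45 + p)/(334 + p))
s(436, -245) + 157320 = (45 + 436)/(334 + 436) + 157320 = 481/770 + 157320 = 121136881/770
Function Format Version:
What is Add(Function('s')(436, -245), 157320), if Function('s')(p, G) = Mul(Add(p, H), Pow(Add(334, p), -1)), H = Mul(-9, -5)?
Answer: Rational(121136881, 770) ≈ 1.5732e+5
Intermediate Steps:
H = 45
Function('s')(p, G) = Mul(Pow(Add(334, p), -1), Add(45, p)) (Function('s')(p, G) = Mul(Add(p, 45), Pow(Add(334, p), -1)) = Mul(Add(45, p), Pow(Add(334, p), -1)) = Mul(Pow(Add(334, p), -1), Add(45, p)))
Add(Function('s')(436, -245), 157320) = Add(Mul(Pow(Add(334, 436), -1), Add(45, 436)), 157320) = Add(Mul(Pow(770, -1), 481), 157320) = Add(Mul(Rational(1, 770), 481), 157320) = Add(Rational(481, 770), 157320) = Rational(121136881, 770)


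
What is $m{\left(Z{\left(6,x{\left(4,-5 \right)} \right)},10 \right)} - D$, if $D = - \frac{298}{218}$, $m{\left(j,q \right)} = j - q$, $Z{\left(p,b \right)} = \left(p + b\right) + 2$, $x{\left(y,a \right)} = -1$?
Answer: $- \frac{178}{109} \approx -1.633$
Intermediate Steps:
$Z{\left(p,b \right)} = 2 + b + p$ ($Z{\left(p,b \right)} = \left(b + p\right) + 2 = 2 + b + p$)
$D = - \frac{149}{109}$ ($D = \left(-298\right) \frac{1}{218} = - \frac{149}{109} \approx -1.367$)
$m{\left(Z{\left(6,x{\left(4,-5 \right)} \right)},10 \right)} - D = \left(\left(2 - 1 + 6\right) - 10\right) - - \frac{149}{109} = \left(7 - 10\right) + \frac{149}{109} = -3 + \frac{149}{109} = - \frac{178}{109}$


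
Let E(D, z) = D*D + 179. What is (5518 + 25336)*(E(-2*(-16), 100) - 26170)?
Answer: -770331818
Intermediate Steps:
E(D, z) = 179 + D² (E(D, z) = D² + 179 = 179 + D²)
(5518 + 25336)*(E(-2*(-16), 100) - 26170) = (5518 + 25336)*((179 + (-2*(-16))²) - 26170) = 30854*((179 + 32²) - 26170) = 30854*((179 + 1024) - 26170) = 30854*(1203 - 26170) = 30854*(-24967) = -770331818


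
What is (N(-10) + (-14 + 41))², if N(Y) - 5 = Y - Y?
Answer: 1024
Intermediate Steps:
N(Y) = 5 (N(Y) = 5 + (Y - Y) = 5 + 0 = 5)
(N(-10) + (-14 + 41))² = (5 + (-14 + 41))² = (5 + 27)² = 32² = 1024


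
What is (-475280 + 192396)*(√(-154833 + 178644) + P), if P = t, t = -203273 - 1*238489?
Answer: 124967401608 - 282884*√23811 ≈ 1.2492e+11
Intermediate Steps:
t = -441762 (t = -203273 - 238489 = -441762)
P = -441762
(-475280 + 192396)*(√(-154833 + 178644) + P) = (-475280 + 192396)*(√(-154833 + 178644) - 441762) = -282884*(√23811 - 441762) = -282884*(-441762 + √23811) = 124967401608 - 282884*√23811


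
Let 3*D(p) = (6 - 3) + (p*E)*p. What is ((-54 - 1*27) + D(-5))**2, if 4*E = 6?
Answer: 18225/4 ≈ 4556.3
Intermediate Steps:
E = 3/2 (E = (1/4)*6 = 3/2 ≈ 1.5000)
D(p) = 1 + p**2/2 (D(p) = ((6 - 3) + (p*(3/2))*p)/3 = (3 + (3*p/2)*p)/3 = (3 + 3*p**2/2)/3 = 1 + p**2/2)
((-54 - 1*27) + D(-5))**2 = ((-54 - 1*27) + (1 + (1/2)*(-5)**2))**2 = ((-54 - 27) + (1 + (1/2)*25))**2 = (-81 + (1 + 25/2))**2 = (-81 + 27/2)**2 = (-135/2)**2 = 18225/4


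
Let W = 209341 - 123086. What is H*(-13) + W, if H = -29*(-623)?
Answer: -148616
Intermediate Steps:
H = 18067
W = 86255
H*(-13) + W = 18067*(-13) + 86255 = -234871 + 86255 = -148616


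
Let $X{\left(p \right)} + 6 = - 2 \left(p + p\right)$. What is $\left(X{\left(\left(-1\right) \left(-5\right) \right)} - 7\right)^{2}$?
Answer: $1089$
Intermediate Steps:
$X{\left(p \right)} = -6 - 4 p$ ($X{\left(p \right)} = -6 - 2 \left(p + p\right) = -6 - 2 \cdot 2 p = -6 - 4 p$)
$\left(X{\left(\left(-1\right) \left(-5\right) \right)} - 7\right)^{2} = \left(\left(-6 - 4 \left(\left(-1\right) \left(-5\right)\right)\right) - 7\right)^{2} = \left(\left(-6 - 20\right) - 7\right)^{2} = \left(-26 - 7\right)^{2} = \left(-33\right)^{2} = 1089$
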